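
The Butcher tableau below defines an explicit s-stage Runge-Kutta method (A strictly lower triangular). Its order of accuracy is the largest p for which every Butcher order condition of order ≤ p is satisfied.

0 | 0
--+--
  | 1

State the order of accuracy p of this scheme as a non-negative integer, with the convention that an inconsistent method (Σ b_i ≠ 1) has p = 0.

b = (1)
c = (0)
Σ b_i: 1·1 = 1 ✓; 1 stage ⇒ order 1.

1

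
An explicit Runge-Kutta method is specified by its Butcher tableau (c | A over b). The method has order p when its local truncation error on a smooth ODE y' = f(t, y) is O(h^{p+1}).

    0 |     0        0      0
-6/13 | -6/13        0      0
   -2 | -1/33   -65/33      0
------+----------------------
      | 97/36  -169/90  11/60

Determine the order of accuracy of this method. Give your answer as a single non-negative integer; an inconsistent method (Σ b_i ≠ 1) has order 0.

3

b = (97/36, -169/90, 11/60)
c = (0, -6/13, -2)
Ac = (0, 0, 10/11)
Σ b_i: 97/36·1 + (-169/90)·1 + 11/60·1 = 1 ✓
b·c: (-169/90)·(-6/13) + 11/60·(-2) = 1/2 ✓
b·c²: (-169/90)·36/169 + 11/60·4 = 1/3 ✓
b·Ac: 11/60·10/11 = 1/6 ✓; 3 stages ⇒ order 3.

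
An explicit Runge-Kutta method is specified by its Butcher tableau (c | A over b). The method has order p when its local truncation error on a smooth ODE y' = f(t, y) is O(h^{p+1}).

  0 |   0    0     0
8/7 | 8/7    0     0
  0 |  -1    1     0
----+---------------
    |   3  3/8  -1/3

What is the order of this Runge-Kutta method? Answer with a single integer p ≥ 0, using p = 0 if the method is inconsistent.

0

b = (3, 3/8, -1/3)
c = (0, 8/7, 0)
Ac = (0, 0, 8/7)
Σ b_i: 3·1 + 3/8·1 + (-1/3)·1 = 73/24 ≠ 1 ⇒ order 0.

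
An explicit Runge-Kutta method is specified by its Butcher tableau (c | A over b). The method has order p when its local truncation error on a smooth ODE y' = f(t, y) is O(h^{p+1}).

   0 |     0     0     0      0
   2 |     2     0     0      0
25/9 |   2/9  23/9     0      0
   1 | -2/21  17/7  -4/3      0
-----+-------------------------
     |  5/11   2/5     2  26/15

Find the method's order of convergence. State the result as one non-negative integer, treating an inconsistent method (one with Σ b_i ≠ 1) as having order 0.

0

b = (5/11, 2/5, 2, 26/15)
c = (0, 2, 25/9, 1)
Ac = (0, 0, 46/9, 218/189)
Σ b_i: 5/11·1 + 2/5·1 + 2·1 + 26/15·1 = 757/165 ≠ 1 ⇒ order 0.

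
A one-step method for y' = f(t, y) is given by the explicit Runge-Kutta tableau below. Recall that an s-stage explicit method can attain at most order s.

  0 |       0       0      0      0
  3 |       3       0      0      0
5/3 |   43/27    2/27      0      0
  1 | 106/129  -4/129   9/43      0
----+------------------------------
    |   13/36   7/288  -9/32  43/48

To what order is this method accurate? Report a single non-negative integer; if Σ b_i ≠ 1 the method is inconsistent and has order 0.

b = (13/36, 7/288, -9/32, 43/48)
c = (0, 3, 5/3, 1)
Ac = (0, 0, 2/9, 11/43)
Σ b_i: 13/36·1 + 7/288·1 + (-9/32)·1 + 43/48·1 = 1 ✓
b·c: 7/288·3 + (-9/32)·5/3 + 43/48·1 = 1/2 ✓
b·c²: 7/288·9 + (-9/32)·25/9 + 43/48·1 = 1/3 ✓
b·Ac: (-9/32)·2/9 + 43/48·11/43 = 1/6 ✓
b·c³: 7/288·27 + (-9/32)·125/27 + 43/48·1 = 1/4 ✓
b·(c∘Ac): (-9/32)·10/27 + 43/48·11/43 = 1/8 ✓
b·Ac²: (-9/32)·2/3 + 43/48·13/43 = 1/12 ✓
b·A²c: 43/48·2/43 = 1/24 ✓; 4 stages ⇒ order 4.

4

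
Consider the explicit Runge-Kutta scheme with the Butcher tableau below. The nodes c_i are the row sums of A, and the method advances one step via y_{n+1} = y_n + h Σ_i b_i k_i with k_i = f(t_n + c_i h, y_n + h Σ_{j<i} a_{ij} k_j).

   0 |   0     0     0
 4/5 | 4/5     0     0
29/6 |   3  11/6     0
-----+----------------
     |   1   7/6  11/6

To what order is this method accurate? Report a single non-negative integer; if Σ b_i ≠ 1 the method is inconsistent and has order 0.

0

b = (1, 7/6, 11/6)
c = (0, 4/5, 29/6)
Ac = (0, 0, 22/15)
Σ b_i: 1·1 + 7/6·1 + 11/6·1 = 4 ≠ 1 ⇒ order 0.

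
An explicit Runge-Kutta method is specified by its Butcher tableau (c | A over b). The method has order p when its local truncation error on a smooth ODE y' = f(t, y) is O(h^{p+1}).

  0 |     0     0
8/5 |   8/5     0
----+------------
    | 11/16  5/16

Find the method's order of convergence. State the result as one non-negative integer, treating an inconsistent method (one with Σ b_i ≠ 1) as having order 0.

2

b = (11/16, 5/16)
c = (0, 8/5)
Σ b_i: 11/16·1 + 5/16·1 = 1 ✓
b·c: 5/16·8/5 = 1/2 ✓; 2 stages ⇒ order 2.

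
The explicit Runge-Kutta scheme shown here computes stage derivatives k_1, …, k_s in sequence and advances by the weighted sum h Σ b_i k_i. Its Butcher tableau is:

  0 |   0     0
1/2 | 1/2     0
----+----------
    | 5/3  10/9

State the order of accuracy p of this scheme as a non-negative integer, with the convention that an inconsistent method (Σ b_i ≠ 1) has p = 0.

b = (5/3, 10/9)
c = (0, 1/2)
Σ b_i: 5/3·1 + 10/9·1 = 25/9 ≠ 1 ⇒ order 0.

0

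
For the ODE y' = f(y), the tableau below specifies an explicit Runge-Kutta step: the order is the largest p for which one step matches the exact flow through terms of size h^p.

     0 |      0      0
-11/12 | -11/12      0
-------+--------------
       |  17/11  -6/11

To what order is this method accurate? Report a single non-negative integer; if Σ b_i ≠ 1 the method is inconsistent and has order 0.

2

b = (17/11, -6/11)
c = (0, -11/12)
Σ b_i: 17/11·1 + (-6/11)·1 = 1 ✓
b·c: (-6/11)·(-11/12) = 1/2 ✓; 2 stages ⇒ order 2.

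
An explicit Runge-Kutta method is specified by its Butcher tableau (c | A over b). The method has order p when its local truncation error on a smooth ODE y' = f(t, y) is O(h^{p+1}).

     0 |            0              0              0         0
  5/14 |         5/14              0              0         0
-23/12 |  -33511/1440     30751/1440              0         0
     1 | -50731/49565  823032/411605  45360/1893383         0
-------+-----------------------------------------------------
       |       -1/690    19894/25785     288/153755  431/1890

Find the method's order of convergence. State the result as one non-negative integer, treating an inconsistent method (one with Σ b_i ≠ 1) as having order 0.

b = (-1/690, 19894/25785, 288/153755, 431/1890)
c = (0, 5/14, -23/12, 1)
Ac = (0, 0, 4393/576, 288/431)
Σ b_i: (-1/690)·1 + 19894/25785·1 + 288/153755·1 + 431/1890·1 = 1 ✓
b·c: 19894/25785·5/14 + 288/153755·(-23/12) + 431/1890·1 = 1/2 ✓
b·c²: 19894/25785·25/196 + 288/153755·529/144 + 431/1890·1 = 1/3 ✓
b·Ac: 288/153755·4393/576 + 431/1890·288/431 = 1/6 ✓
b·c³: 19894/25785·125/2744 + 288/153755·(-12167/1728) + 431/1890·1 = 1/4 ✓
b·(c∘Ac): 288/153755·(-101039/6912) + 431/1890·288/431 = 1/8 ✓
b·Ac²: 288/153755·21965/8064 + 431/1890·1035/3017 = 1/12 ✓
b·A²c: 431/1890·315/1724 = 1/24 ✓; 4 stages ⇒ order 4.

4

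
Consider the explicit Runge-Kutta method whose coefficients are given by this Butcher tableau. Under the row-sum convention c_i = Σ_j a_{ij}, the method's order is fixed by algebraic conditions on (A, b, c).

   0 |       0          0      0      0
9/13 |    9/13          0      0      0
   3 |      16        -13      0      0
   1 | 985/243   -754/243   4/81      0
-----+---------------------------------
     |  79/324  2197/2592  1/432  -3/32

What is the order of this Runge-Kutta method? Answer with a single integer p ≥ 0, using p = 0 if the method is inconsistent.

b = (79/324, 2197/2592, 1/432, -3/32)
c = (0, 9/13, 3, 1)
Ac = (0, 0, -9, -2)
Σ b_i: 79/324·1 + 2197/2592·1 + 1/432·1 + (-3/32)·1 = 1 ✓
b·c: 2197/2592·9/13 + 1/432·3 + (-3/32)·1 = 1/2 ✓
b·c²: 2197/2592·81/169 + 1/432·9 + (-3/32)·1 = 1/3 ✓
b·Ac: 1/432·(-9) + (-3/32)·(-2) = 1/6 ✓
b·c³: 2197/2592·729/2197 + 1/432·27 + (-3/32)·1 = 1/4 ✓
b·(c∘Ac): 1/432·(-27) + (-3/32)·(-2) = 1/8 ✓
b·Ac²: 1/432·(-81/13) + (-3/32)·(-122/117) = 1/12 ✓
b·A²c: (-3/32)·(-4/9) = 1/24 ✓; 4 stages ⇒ order 4.

4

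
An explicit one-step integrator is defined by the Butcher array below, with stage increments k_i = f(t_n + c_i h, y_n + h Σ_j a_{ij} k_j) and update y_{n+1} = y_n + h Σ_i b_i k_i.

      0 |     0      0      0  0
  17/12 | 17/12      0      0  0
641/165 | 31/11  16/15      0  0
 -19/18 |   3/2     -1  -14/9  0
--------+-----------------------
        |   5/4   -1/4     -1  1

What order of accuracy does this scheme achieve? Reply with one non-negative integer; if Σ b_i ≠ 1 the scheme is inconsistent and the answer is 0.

b = (5/4, -1/4, -1, 1)
c = (0, 17/12, 641/165, -19/18)
Ac = (0, 0, 68/45, -44311/5940)
Σ b_i: 5/4·1 + (-1/4)·1 + (-1)·1 + 1·1 = 1 ✓
b·c: (-1/4)·17/12 + (-1)·641/165 + 1·(-19/18) = -41933/7920 ≠ 1/2 ⇒ order 1.

1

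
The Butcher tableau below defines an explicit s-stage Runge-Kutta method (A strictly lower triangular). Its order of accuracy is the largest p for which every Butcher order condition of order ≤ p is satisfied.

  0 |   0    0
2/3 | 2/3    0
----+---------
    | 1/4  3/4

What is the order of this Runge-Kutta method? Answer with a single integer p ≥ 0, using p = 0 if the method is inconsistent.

b = (1/4, 3/4)
c = (0, 2/3)
Σ b_i: 1/4·1 + 3/4·1 = 1 ✓
b·c: 3/4·2/3 = 1/2 ✓; 2 stages ⇒ order 2.

2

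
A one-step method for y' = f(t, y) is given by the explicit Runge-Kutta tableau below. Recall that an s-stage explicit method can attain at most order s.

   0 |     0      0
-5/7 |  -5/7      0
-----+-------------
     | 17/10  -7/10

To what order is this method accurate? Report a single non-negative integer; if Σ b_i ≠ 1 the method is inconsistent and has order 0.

b = (17/10, -7/10)
c = (0, -5/7)
Σ b_i: 17/10·1 + (-7/10)·1 = 1 ✓
b·c: (-7/10)·(-5/7) = 1/2 ✓; 2 stages ⇒ order 2.

2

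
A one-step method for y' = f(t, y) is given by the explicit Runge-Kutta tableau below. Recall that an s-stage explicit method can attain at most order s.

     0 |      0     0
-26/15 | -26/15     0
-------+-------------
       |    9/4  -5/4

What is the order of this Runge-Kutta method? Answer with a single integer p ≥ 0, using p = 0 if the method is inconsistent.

b = (9/4, -5/4)
c = (0, -26/15)
Σ b_i: 9/4·1 + (-5/4)·1 = 1 ✓
b·c: (-5/4)·(-26/15) = 13/6 ≠ 1/2 ⇒ order 1.

1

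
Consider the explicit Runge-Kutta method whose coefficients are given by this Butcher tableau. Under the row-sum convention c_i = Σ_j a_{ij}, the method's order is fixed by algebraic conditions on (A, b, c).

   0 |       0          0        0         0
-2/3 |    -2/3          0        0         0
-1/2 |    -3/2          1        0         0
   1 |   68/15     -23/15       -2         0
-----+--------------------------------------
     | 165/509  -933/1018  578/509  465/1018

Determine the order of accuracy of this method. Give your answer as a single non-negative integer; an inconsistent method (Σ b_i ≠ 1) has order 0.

3

b = (165/509, -933/1018, 578/509, 465/1018)
c = (0, -2/3, -1/2, 1)
Ac = (0, 0, -2/3, 91/45)
Σ b_i: 165/509·1 + (-933/1018)·1 + 578/509·1 + 465/1018·1 = 1 ✓
b·c: (-933/1018)·(-2/3) + 578/509·(-1/2) + 465/1018·1 = 1/2 ✓
b·c²: (-933/1018)·4/9 + 578/509·1/4 + 465/1018·1 = 1/3 ✓
b·Ac: 578/509·(-2/3) + 465/1018·91/45 = 1/6 ✓
b·c³: (-933/1018)·(-8/27) + 578/509·(-1/8) + 465/1018·1 = 10745/18324 ≠ 1/4 ⇒ order 3.
b·(c∘Ac): 578/509·1/3 + 465/1018·91/45 = 3977/3054 ≠ 1/8
b·Ac²: 578/509·4/9 + 465/1018·(-319/270) = -641/18324 ≠ 1/12
b·A²c: 465/1018·4/3 = 310/509 ≠ 1/24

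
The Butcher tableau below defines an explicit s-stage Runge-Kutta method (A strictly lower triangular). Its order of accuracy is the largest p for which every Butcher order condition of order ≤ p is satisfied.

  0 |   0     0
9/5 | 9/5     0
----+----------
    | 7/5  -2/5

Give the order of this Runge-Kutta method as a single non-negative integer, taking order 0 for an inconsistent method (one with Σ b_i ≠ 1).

b = (7/5, -2/5)
c = (0, 9/5)
Σ b_i: 7/5·1 + (-2/5)·1 = 1 ✓
b·c: (-2/5)·9/5 = -18/25 ≠ 1/2 ⇒ order 1.

1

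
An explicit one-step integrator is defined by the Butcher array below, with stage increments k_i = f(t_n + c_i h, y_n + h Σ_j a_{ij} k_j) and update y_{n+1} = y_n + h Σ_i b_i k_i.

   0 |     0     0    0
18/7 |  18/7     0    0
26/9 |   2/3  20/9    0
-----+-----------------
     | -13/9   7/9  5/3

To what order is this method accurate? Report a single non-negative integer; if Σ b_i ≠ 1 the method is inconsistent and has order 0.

1

b = (-13/9, 7/9, 5/3)
c = (0, 18/7, 26/9)
Ac = (0, 0, 40/7)
Σ b_i: (-13/9)·1 + 7/9·1 + 5/3·1 = 1 ✓
b·c: 7/9·18/7 + 5/3·26/9 = 184/27 ≠ 1/2 ⇒ order 1.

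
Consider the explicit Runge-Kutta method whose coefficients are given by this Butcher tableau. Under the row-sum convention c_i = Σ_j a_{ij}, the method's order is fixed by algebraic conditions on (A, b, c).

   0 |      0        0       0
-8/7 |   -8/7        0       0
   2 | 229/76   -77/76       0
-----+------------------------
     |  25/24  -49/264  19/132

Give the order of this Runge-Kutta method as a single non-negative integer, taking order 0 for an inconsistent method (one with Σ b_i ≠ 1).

3

b = (25/24, -49/264, 19/132)
c = (0, -8/7, 2)
Ac = (0, 0, 22/19)
Σ b_i: 25/24·1 + (-49/264)·1 + 19/132·1 = 1 ✓
b·c: (-49/264)·(-8/7) + 19/132·2 = 1/2 ✓
b·c²: (-49/264)·64/49 + 19/132·4 = 1/3 ✓
b·Ac: 19/132·22/19 = 1/6 ✓; 3 stages ⇒ order 3.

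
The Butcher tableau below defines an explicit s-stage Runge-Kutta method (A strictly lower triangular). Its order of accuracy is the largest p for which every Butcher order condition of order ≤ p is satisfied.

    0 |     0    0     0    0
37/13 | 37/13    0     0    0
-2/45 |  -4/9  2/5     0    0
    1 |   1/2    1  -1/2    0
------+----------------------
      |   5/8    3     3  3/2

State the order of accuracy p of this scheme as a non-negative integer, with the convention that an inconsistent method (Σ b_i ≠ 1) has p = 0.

b = (5/8, 3, 3, 3/2)
c = (0, 37/13, -2/45, 1)
Ac = (0, 0, 74/65, 1678/585)
Σ b_i: 5/8·1 + 3·1 + 3·1 + 3/2·1 = 65/8 ≠ 1 ⇒ order 0.

0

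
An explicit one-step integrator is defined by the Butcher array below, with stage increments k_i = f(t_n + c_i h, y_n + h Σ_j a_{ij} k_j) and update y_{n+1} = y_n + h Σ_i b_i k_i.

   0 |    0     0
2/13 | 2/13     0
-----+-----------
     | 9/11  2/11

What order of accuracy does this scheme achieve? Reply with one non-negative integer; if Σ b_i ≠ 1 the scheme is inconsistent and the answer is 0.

b = (9/11, 2/11)
c = (0, 2/13)
Σ b_i: 9/11·1 + 2/11·1 = 1 ✓
b·c: 2/11·2/13 = 4/143 ≠ 1/2 ⇒ order 1.

1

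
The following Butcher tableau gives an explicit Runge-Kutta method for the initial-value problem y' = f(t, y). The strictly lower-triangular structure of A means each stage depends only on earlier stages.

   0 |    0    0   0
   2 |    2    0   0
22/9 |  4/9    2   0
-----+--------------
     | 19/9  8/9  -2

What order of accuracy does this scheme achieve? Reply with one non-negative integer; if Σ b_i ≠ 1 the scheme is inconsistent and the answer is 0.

b = (19/9, 8/9, -2)
c = (0, 2, 22/9)
Ac = (0, 0, 4)
Σ b_i: 19/9·1 + 8/9·1 + (-2)·1 = 1 ✓
b·c: 8/9·2 + (-2)·22/9 = -28/9 ≠ 1/2 ⇒ order 1.

1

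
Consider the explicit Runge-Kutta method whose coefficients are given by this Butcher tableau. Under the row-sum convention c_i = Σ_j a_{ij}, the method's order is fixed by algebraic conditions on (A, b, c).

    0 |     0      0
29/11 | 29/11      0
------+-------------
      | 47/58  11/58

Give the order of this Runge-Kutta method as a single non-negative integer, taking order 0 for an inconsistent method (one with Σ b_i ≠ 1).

b = (47/58, 11/58)
c = (0, 29/11)
Σ b_i: 47/58·1 + 11/58·1 = 1 ✓
b·c: 11/58·29/11 = 1/2 ✓; 2 stages ⇒ order 2.

2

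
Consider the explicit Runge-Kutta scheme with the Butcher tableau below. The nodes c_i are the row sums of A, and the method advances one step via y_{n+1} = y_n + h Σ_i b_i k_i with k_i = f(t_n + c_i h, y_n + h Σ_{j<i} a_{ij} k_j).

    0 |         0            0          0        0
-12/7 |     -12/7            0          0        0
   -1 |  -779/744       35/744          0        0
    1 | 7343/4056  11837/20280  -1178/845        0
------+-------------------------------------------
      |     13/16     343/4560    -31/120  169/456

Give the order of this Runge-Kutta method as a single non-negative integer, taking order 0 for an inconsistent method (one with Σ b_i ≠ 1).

b = (13/16, 343/4560, -31/120, 169/456)
c = (0, -12/7, -1, 1)
Ac = (0, 0, -5/62, 133/338)
Σ b_i: 13/16·1 + 343/4560·1 + (-31/120)·1 + 169/456·1 = 1 ✓
b·c: 343/4560·(-12/7) + (-31/120)·(-1) + 169/456·1 = 1/2 ✓
b·c²: 343/4560·144/49 + (-31/120)·1 + 169/456·1 = 1/3 ✓
b·Ac: (-31/120)·(-5/62) + 169/456·133/338 = 1/6 ✓
b·c³: 343/4560·(-1728/343) + (-31/120)·(-1) + 169/456·1 = 1/4 ✓
b·(c∘Ac): (-31/120)·5/62 + 169/456·133/338 = 1/8 ✓
b·Ac²: (-31/120)·30/217 + 169/456·380/1183 = 1/12 ✓
b·A²c: 169/456·19/169 = 1/24 ✓; 4 stages ⇒ order 4.

4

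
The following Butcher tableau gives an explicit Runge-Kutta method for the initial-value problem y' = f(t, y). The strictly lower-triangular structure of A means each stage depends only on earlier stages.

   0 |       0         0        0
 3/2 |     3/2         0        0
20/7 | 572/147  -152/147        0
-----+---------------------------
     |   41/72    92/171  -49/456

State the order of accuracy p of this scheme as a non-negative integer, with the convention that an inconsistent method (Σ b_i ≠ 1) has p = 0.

b = (41/72, 92/171, -49/456)
c = (0, 3/2, 20/7)
Ac = (0, 0, -76/49)
Σ b_i: 41/72·1 + 92/171·1 + (-49/456)·1 = 1 ✓
b·c: 92/171·3/2 + (-49/456)·20/7 = 1/2 ✓
b·c²: 92/171·9/4 + (-49/456)·400/49 = 1/3 ✓
b·Ac: (-49/456)·(-76/49) = 1/6 ✓; 3 stages ⇒ order 3.

3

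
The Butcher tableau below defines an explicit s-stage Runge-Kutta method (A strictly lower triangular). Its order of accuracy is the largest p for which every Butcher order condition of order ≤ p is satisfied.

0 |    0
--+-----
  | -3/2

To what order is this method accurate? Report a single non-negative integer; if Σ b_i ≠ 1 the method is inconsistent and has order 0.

0

b = (-3/2)
c = (0)
Σ b_i: (-3/2)·1 = -3/2 ≠ 1 ⇒ order 0.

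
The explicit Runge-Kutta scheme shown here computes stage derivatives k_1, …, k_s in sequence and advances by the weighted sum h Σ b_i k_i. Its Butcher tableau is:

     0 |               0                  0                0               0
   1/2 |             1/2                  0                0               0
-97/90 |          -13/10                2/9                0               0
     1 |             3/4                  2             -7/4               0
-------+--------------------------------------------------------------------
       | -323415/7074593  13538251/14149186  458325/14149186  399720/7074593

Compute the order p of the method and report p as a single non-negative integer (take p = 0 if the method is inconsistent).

b = (-323415/7074593, 13538251/14149186, 458325/14149186, 399720/7074593)
c = (0, 1/2, -97/90, 1)
Ac = (0, 0, 1/9, 1039/360)
Σ b_i: (-323415/7074593)·1 + 13538251/14149186·1 + 458325/14149186·1 + 399720/7074593·1 = 1 ✓
b·c: 13538251/14149186·1/2 + 458325/14149186·(-97/90) + 399720/7074593·1 = 1/2 ✓
b·c²: 13538251/14149186·1/4 + 458325/14149186·9409/8100 + 399720/7074593·1 = 1/3 ✓
b·Ac: 458325/14149186·1/9 + 399720/7074593·1039/360 = 1/6 ✓
b·c³: 13538251/14149186·1/8 + 458325/14149186·(-912673/729000) + 399720/7074593·1 = 1035677059/7640560440 ≠ 1/4 ⇒ order 3.
b·(c∘Ac): 458325/14149186·(-97/810) + 399720/7074593·1039/360 = 13514321/84895116 ≠ 1/8
b·Ac²: 458325/14149186·1/18 + 399720/7074593·(-49663/32400) = -323980031/3820280220 ≠ 1/12
b·A²c: 399720/7074593·(-7/36) = -233170/21223779 ≠ 1/24

3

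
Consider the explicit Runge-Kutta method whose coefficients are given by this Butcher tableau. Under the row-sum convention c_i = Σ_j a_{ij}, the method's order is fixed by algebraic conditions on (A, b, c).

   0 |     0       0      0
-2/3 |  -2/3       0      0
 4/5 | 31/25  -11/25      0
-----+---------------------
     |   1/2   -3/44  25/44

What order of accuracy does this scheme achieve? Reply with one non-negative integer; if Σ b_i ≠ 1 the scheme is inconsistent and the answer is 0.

b = (1/2, -3/44, 25/44)
c = (0, -2/3, 4/5)
Ac = (0, 0, 22/75)
Σ b_i: 1/2·1 + (-3/44)·1 + 25/44·1 = 1 ✓
b·c: (-3/44)·(-2/3) + 25/44·4/5 = 1/2 ✓
b·c²: (-3/44)·4/9 + 25/44·16/25 = 1/3 ✓
b·Ac: 25/44·22/75 = 1/6 ✓; 3 stages ⇒ order 3.

3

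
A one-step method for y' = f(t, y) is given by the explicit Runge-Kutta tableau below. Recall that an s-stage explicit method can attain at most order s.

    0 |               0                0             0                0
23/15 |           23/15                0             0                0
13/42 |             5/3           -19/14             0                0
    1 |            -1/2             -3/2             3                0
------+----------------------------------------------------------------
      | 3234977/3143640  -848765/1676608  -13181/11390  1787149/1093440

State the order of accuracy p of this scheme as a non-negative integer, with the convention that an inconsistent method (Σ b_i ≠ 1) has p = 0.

3

b = (3234977/3143640, -848765/1676608, -13181/11390, 1787149/1093440)
c = (0, 23/15, 13/42, 1)
Ac = (0, 0, -437/210, -48/35)
Σ b_i: 3234977/3143640·1 + (-848765/1676608)·1 + (-13181/11390)·1 + 1787149/1093440·1 = 1 ✓
b·c: (-848765/1676608)·23/15 + (-13181/11390)·13/42 + 1787149/1093440·1 = 1/2 ✓
b·c²: (-848765/1676608)·529/225 + (-13181/11390)·169/1764 + 1787149/1093440·1 = 1/3 ✓
b·Ac: (-13181/11390)·(-437/210) + 1787149/1093440·(-48/35) = 1/6 ✓
b·c³: (-848765/1676608)·12167/3375 + (-13181/11390)·2197/74088 + 1787149/1093440·1 = -19365821/86108400 ≠ 1/4 ⇒ order 3.
b·(c∘Ac): (-13181/11390)·(-5681/8820) + 1787149/1093440·(-48/35) = -3067337/2050200 ≠ 1/8
b·Ac²: (-13181/11390)·(-10051/3150) + 1787149/1093440·(-47617/14700) = -735618127/459244800 ≠ 1/12
b·A²c: 1787149/1093440·(-437/70) = -111569159/10934400 ≠ 1/24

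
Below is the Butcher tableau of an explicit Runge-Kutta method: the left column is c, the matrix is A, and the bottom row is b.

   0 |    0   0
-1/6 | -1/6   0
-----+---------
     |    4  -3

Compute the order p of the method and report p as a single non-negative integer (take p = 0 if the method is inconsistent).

b = (4, -3)
c = (0, -1/6)
Σ b_i: 4·1 + (-3)·1 = 1 ✓
b·c: (-3)·(-1/6) = 1/2 ✓; 2 stages ⇒ order 2.

2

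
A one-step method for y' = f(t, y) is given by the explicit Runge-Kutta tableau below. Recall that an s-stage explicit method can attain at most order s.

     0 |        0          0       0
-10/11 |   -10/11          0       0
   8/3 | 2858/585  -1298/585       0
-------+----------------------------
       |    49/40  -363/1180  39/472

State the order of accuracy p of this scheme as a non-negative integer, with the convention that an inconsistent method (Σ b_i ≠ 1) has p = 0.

b = (49/40, -363/1180, 39/472)
c = (0, -10/11, 8/3)
Ac = (0, 0, 236/117)
Σ b_i: 49/40·1 + (-363/1180)·1 + 39/472·1 = 1 ✓
b·c: (-363/1180)·(-10/11) + 39/472·8/3 = 1/2 ✓
b·c²: (-363/1180)·100/121 + 39/472·64/9 = 1/3 ✓
b·Ac: 39/472·236/117 = 1/6 ✓; 3 stages ⇒ order 3.

3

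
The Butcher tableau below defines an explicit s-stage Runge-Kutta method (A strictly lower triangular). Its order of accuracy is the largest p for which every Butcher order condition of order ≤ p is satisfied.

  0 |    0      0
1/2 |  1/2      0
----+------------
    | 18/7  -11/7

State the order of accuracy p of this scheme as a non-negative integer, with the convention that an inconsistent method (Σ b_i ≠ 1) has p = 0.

1

b = (18/7, -11/7)
c = (0, 1/2)
Σ b_i: 18/7·1 + (-11/7)·1 = 1 ✓
b·c: (-11/7)·1/2 = -11/14 ≠ 1/2 ⇒ order 1.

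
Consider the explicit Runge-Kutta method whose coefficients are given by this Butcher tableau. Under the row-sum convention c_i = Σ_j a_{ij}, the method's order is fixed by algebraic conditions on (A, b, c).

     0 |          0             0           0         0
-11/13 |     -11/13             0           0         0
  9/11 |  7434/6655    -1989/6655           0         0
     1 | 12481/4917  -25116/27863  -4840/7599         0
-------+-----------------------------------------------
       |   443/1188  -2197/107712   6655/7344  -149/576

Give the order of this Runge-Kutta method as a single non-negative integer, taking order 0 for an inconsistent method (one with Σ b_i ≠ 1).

4

b = (443/1188, -2197/107712, 6655/7344, -149/576)
c = (0, -11/13, 9/11, 1)
Ac = (0, 0, 153/605, 36/149)
Σ b_i: 443/1188·1 + (-2197/107712)·1 + 6655/7344·1 + (-149/576)·1 = 1 ✓
b·c: (-2197/107712)·(-11/13) + 6655/7344·9/11 + (-149/576)·1 = 1/2 ✓
b·c²: (-2197/107712)·121/169 + 6655/7344·81/121 + (-149/576)·1 = 1/3 ✓
b·Ac: 6655/7344·153/605 + (-149/576)·36/149 = 1/6 ✓
b·c³: (-2197/107712)·(-1331/2197) + 6655/7344·729/1331 + (-149/576)·1 = 1/4 ✓
b·(c∘Ac): 6655/7344·1377/6655 + (-149/576)·36/149 = 1/8 ✓
b·Ac²: 6655/7344·(-153/715) + (-149/576)·(-2076/1937) = 1/12 ✓
b·A²c: (-149/576)·(-24/149) = 1/24 ✓; 4 stages ⇒ order 4.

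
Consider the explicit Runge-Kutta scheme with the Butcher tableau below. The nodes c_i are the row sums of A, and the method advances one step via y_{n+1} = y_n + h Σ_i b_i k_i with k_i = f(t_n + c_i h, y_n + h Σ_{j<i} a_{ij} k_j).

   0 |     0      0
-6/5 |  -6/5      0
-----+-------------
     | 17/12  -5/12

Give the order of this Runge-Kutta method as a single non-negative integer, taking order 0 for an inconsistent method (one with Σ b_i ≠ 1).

b = (17/12, -5/12)
c = (0, -6/5)
Σ b_i: 17/12·1 + (-5/12)·1 = 1 ✓
b·c: (-5/12)·(-6/5) = 1/2 ✓; 2 stages ⇒ order 2.

2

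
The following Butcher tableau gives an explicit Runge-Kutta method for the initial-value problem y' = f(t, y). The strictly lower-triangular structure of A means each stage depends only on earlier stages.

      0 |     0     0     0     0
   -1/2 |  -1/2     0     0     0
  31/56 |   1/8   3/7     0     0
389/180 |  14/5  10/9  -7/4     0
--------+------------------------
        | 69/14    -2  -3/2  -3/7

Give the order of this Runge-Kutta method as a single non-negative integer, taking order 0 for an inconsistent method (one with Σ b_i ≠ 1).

b = (69/14, -2, -3/2, -3/7)
c = (0, -1/2, 31/56, 389/180)
Ac = (0, 0, -3/14, -439/288)
Σ b_i: 69/14·1 + (-2)·1 + (-3/2)·1 + (-3/7)·1 = 1 ✓
b·c: (-2)·(-1/2) + (-3/2)·31/56 + (-3/7)·389/180 = -1271/1680 ≠ 1/2 ⇒ order 1.

1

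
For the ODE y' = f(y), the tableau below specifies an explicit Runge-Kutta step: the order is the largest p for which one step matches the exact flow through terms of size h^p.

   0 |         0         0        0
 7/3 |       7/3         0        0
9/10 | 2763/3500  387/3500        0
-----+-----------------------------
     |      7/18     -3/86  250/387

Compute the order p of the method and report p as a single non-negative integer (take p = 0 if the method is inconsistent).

b = (7/18, -3/86, 250/387)
c = (0, 7/3, 9/10)
Ac = (0, 0, 129/500)
Σ b_i: 7/18·1 + (-3/86)·1 + 250/387·1 = 1 ✓
b·c: (-3/86)·7/3 + 250/387·9/10 = 1/2 ✓
b·c²: (-3/86)·49/9 + 250/387·81/100 = 1/3 ✓
b·Ac: 250/387·129/500 = 1/6 ✓; 3 stages ⇒ order 3.

3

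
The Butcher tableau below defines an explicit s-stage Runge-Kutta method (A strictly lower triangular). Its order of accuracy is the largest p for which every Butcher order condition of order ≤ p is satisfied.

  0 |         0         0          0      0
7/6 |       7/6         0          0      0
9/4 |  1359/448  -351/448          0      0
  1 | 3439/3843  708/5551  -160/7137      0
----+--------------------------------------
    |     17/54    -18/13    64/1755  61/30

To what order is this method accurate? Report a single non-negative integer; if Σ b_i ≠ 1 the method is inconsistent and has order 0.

b = (17/54, -18/13, 64/1755, 61/30)
c = (0, 7/6, 9/4, 1)
Ac = (0, 0, -117/128, 6/61)
Σ b_i: 17/54·1 + (-18/13)·1 + 64/1755·1 + 61/30·1 = 1 ✓
b·c: (-18/13)·7/6 + 64/1755·9/4 + 61/30·1 = 1/2 ✓
b·c²: (-18/13)·49/36 + 64/1755·81/16 + 61/30·1 = 1/3 ✓
b·Ac: 64/1755·(-117/128) + 61/30·6/61 = 1/6 ✓
b·c³: (-18/13)·343/216 + 64/1755·729/64 + 61/30·1 = 1/4 ✓
b·(c∘Ac): 64/1755·(-1053/512) + 61/30·6/61 = 1/8 ✓
b·Ac²: 64/1755·(-273/256) + 61/30·11/183 = 1/12 ✓
b·A²c: 61/30·5/244 = 1/24 ✓; 4 stages ⇒ order 4.

4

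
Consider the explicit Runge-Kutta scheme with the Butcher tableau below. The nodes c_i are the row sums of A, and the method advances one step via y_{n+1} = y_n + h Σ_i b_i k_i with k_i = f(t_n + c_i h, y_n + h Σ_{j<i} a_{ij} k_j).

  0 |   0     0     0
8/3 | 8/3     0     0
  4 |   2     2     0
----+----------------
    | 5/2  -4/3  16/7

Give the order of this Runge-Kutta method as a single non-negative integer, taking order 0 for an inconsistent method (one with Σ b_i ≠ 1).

b = (5/2, -4/3, 16/7)
c = (0, 8/3, 4)
Ac = (0, 0, 16/3)
Σ b_i: 5/2·1 + (-4/3)·1 + 16/7·1 = 145/42 ≠ 1 ⇒ order 0.

0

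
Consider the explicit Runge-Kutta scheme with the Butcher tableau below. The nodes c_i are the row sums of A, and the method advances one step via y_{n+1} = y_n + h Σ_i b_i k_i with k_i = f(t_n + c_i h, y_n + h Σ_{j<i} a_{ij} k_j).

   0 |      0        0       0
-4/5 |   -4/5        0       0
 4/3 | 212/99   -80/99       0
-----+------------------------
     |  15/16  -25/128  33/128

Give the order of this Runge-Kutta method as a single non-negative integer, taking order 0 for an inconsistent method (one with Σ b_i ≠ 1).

b = (15/16, -25/128, 33/128)
c = (0, -4/5, 4/3)
Ac = (0, 0, 64/99)
Σ b_i: 15/16·1 + (-25/128)·1 + 33/128·1 = 1 ✓
b·c: (-25/128)·(-4/5) + 33/128·4/3 = 1/2 ✓
b·c²: (-25/128)·16/25 + 33/128·16/9 = 1/3 ✓
b·Ac: 33/128·64/99 = 1/6 ✓; 3 stages ⇒ order 3.

3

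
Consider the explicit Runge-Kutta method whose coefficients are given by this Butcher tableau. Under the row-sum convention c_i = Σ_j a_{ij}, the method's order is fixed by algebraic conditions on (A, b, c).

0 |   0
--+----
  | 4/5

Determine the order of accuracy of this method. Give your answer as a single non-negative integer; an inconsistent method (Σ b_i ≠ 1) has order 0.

0

b = (4/5)
c = (0)
Σ b_i: 4/5·1 = 4/5 ≠ 1 ⇒ order 0.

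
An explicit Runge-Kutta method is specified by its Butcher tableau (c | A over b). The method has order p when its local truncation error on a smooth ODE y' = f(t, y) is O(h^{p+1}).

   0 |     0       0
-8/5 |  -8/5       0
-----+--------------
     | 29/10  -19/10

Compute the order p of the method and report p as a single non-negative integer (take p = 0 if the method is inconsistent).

b = (29/10, -19/10)
c = (0, -8/5)
Σ b_i: 29/10·1 + (-19/10)·1 = 1 ✓
b·c: (-19/10)·(-8/5) = 76/25 ≠ 1/2 ⇒ order 1.

1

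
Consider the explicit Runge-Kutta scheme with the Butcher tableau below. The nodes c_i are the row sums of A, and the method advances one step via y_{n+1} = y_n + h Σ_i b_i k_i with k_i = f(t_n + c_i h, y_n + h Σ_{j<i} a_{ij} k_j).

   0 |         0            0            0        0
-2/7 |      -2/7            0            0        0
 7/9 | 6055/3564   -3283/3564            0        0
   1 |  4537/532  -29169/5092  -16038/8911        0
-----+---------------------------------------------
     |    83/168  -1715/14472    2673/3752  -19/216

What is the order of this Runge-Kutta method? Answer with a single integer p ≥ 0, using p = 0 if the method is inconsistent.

4

b = (83/168, -1715/14472, 2673/3752, -19/216)
c = (0, -2/7, 7/9, 1)
Ac = (0, 0, 469/1782, 9/38)
Σ b_i: 83/168·1 + (-1715/14472)·1 + 2673/3752·1 + (-19/216)·1 = 1 ✓
b·c: (-1715/14472)·(-2/7) + 2673/3752·7/9 + (-19/216)·1 = 1/2 ✓
b·c²: (-1715/14472)·4/49 + 2673/3752·49/81 + (-19/216)·1 = 1/3 ✓
b·Ac: 2673/3752·469/1782 + (-19/216)·9/38 = 1/6 ✓
b·c³: (-1715/14472)·(-8/343) + 2673/3752·343/729 + (-19/216)·1 = 1/4 ✓
b·(c∘Ac): 2673/3752·3283/16038 + (-19/216)·9/38 = 1/8 ✓
b·Ac²: 2673/3752·(-67/891) + (-19/216)·(-207/133) = 1/12 ✓
b·A²c: (-19/216)·(-9/19) = 1/24 ✓; 4 stages ⇒ order 4.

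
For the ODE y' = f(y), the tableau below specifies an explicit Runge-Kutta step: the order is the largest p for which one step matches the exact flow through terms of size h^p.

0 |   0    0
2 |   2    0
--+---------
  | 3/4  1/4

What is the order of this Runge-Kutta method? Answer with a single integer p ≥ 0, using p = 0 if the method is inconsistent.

b = (3/4, 1/4)
c = (0, 2)
Σ b_i: 3/4·1 + 1/4·1 = 1 ✓
b·c: 1/4·2 = 1/2 ✓; 2 stages ⇒ order 2.

2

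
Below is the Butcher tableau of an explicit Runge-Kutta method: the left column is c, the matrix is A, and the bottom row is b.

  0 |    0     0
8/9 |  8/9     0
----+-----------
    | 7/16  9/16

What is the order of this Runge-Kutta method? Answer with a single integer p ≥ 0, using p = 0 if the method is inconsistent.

b = (7/16, 9/16)
c = (0, 8/9)
Σ b_i: 7/16·1 + 9/16·1 = 1 ✓
b·c: 9/16·8/9 = 1/2 ✓; 2 stages ⇒ order 2.

2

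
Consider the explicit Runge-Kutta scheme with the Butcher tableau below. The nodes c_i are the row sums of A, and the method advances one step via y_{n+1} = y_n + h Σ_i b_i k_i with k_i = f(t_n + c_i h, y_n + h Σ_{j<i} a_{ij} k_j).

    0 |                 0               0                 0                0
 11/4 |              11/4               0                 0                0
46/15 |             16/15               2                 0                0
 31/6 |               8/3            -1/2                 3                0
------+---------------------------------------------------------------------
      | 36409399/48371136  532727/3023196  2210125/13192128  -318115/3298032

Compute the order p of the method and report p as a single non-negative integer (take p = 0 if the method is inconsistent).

b = (36409399/48371136, 532727/3023196, 2210125/13192128, -318115/3298032)
c = (0, 11/4, 46/15, 31/6)
Ac = (0, 0, 11/2, 313/40)
Σ b_i: 36409399/48371136·1 + 532727/3023196·1 + 2210125/13192128·1 + (-318115/3298032)·1 = 1 ✓
b·c: 532727/3023196·11/4 + 2210125/13192128·46/15 + (-318115/3298032)·31/6 = 1/2 ✓
b·c²: 532727/3023196·121/16 + 2210125/13192128·2116/225 + (-318115/3298032)·961/36 = 1/3 ✓
b·Ac: 2210125/13192128·11/2 + (-318115/3298032)·313/40 = 1/6 ✓
b·c³: 532727/3023196·1331/64 + 2210125/13192128·97336/3375 + (-318115/3298032)·29791/216 = -760964371/158305536 ≠ 1/4 ⇒ order 3.
b·(c∘Ac): 2210125/13192128·253/15 + (-318115/3298032)·9703/240 = -56668223/52768512 ≠ 1/8
b·Ac²: 2210125/13192128·121/8 + (-318115/3298032)·58637/2400 = 17544689/98940960 ≠ 1/12
b·A²c: (-318115/3298032)·33/2 = -3499265/2198688 ≠ 1/24

3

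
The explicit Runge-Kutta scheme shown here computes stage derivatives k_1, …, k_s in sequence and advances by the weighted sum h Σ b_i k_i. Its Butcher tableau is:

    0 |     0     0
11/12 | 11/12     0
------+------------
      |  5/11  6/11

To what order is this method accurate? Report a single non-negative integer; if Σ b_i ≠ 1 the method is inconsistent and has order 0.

2

b = (5/11, 6/11)
c = (0, 11/12)
Σ b_i: 5/11·1 + 6/11·1 = 1 ✓
b·c: 6/11·11/12 = 1/2 ✓; 2 stages ⇒ order 2.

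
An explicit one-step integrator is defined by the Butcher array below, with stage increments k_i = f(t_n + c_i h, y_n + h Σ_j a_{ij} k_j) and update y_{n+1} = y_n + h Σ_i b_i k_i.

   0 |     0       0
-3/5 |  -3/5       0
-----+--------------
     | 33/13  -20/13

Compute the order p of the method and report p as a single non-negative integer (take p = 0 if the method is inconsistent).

1

b = (33/13, -20/13)
c = (0, -3/5)
Σ b_i: 33/13·1 + (-20/13)·1 = 1 ✓
b·c: (-20/13)·(-3/5) = 12/13 ≠ 1/2 ⇒ order 1.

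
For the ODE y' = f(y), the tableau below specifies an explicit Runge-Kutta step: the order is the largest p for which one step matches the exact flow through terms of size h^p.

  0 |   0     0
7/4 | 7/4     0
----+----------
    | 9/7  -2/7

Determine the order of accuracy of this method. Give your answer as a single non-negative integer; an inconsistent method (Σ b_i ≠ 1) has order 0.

b = (9/7, -2/7)
c = (0, 7/4)
Σ b_i: 9/7·1 + (-2/7)·1 = 1 ✓
b·c: (-2/7)·7/4 = -1/2 ≠ 1/2 ⇒ order 1.

1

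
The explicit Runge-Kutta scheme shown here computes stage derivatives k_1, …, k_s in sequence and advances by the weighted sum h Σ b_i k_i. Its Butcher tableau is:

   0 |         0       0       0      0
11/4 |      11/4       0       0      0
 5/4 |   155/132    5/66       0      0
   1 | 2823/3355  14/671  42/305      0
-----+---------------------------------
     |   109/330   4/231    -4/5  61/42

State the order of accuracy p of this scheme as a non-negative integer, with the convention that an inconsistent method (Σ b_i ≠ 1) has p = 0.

4

b = (109/330, 4/231, -4/5, 61/42)
c = (0, 11/4, 5/4, 1)
Ac = (0, 0, 5/24, 14/61)
Σ b_i: 109/330·1 + 4/231·1 + (-4/5)·1 + 61/42·1 = 1 ✓
b·c: 4/231·11/4 + (-4/5)·5/4 + 61/42·1 = 1/2 ✓
b·c²: 4/231·121/16 + (-4/5)·25/16 + 61/42·1 = 1/3 ✓
b·Ac: (-4/5)·5/24 + 61/42·14/61 = 1/6 ✓
b·c³: 4/231·1331/64 + (-4/5)·125/64 + 61/42·1 = 1/4 ✓
b·(c∘Ac): (-4/5)·25/96 + 61/42·14/61 = 1/8 ✓
b·Ac²: (-4/5)·55/96 + 61/42·91/244 = 1/12 ✓
b·A²c: 61/42·7/244 = 1/24 ✓; 4 stages ⇒ order 4.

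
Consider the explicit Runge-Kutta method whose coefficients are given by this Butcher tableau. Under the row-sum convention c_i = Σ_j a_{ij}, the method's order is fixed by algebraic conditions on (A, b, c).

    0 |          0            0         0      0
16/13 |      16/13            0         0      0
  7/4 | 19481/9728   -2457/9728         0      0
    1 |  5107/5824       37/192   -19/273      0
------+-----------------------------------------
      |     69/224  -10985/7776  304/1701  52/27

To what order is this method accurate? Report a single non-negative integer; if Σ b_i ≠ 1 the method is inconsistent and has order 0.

b = (69/224, -10985/7776, 304/1701, 52/27)
c = (0, 16/13, 7/4, 1)
Ac = (0, 0, -189/608, 3/26)
Σ b_i: 69/224·1 + (-10985/7776)·1 + 304/1701·1 + 52/27·1 = 1 ✓
b·c: (-10985/7776)·16/13 + 304/1701·7/4 + 52/27·1 = 1/2 ✓
b·c²: (-10985/7776)·256/169 + 304/1701·49/16 + 52/27·1 = 1/3 ✓
b·Ac: 304/1701·(-189/608) + 52/27·3/26 = 1/6 ✓
b·c³: (-10985/7776)·4096/2197 + 304/1701·343/64 + 52/27·1 = 1/4 ✓
b·(c∘Ac): 304/1701·(-1323/2432) + 52/27·3/26 = 1/8 ✓
b·Ac²: 304/1701·(-189/494) + 52/27·213/2704 = 1/12 ✓
b·A²c: 52/27·9/416 = 1/24 ✓; 4 stages ⇒ order 4.

4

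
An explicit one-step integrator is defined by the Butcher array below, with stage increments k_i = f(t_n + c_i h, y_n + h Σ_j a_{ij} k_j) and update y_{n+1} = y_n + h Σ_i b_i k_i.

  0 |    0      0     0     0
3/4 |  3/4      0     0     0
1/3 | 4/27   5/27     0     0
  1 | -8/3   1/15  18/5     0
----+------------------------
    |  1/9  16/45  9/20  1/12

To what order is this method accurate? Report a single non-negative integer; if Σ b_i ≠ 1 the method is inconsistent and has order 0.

4

b = (1/9, 16/45, 9/20, 1/12)
c = (0, 3/4, 1/3, 1)
Ac = (0, 0, 5/36, 5/4)
Σ b_i: 1/9·1 + 16/45·1 + 9/20·1 + 1/12·1 = 1 ✓
b·c: 16/45·3/4 + 9/20·1/3 + 1/12·1 = 1/2 ✓
b·c²: 16/45·9/16 + 9/20·1/9 + 1/12·1 = 1/3 ✓
b·Ac: 9/20·5/36 + 1/12·5/4 = 1/6 ✓
b·c³: 16/45·27/64 + 9/20·1/27 + 1/12·1 = 1/4 ✓
b·(c∘Ac): 9/20·5/108 + 1/12·5/4 = 1/8 ✓
b·Ac²: 9/20·5/48 + 1/12·7/16 = 1/12 ✓
b·A²c: 1/12·1/2 = 1/24 ✓; 4 stages ⇒ order 4.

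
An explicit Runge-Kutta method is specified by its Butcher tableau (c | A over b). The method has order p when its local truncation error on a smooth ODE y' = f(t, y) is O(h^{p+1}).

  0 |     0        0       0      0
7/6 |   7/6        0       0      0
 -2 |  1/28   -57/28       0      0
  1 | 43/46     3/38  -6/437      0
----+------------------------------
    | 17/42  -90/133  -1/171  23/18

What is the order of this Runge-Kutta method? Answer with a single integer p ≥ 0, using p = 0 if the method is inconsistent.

4

b = (17/42, -90/133, -1/171, 23/18)
c = (0, 7/6, -2, 1)
Ac = (0, 0, -19/8, 11/92)
Σ b_i: 17/42·1 + (-90/133)·1 + (-1/171)·1 + 23/18·1 = 1 ✓
b·c: (-90/133)·7/6 + (-1/171)·(-2) + 23/18·1 = 1/2 ✓
b·c²: (-90/133)·49/36 + (-1/171)·4 + 23/18·1 = 1/3 ✓
b·Ac: (-1/171)·(-19/8) + 23/18·11/92 = 1/6 ✓
b·c³: (-90/133)·343/216 + (-1/171)·(-8) + 23/18·1 = 1/4 ✓
b·(c∘Ac): (-1/171)·19/4 + 23/18·11/92 = 1/8 ✓
b·Ac²: (-1/171)·(-133/48) + 23/18·29/552 = 1/12 ✓
b·A²c: 23/18·3/92 = 1/24 ✓; 4 stages ⇒ order 4.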